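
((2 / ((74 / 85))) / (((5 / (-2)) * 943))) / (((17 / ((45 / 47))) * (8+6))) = -45 / 11479139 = -0.00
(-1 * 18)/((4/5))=-45/2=-22.50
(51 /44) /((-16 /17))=-1.23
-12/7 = -1.71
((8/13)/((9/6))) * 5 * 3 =80/13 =6.15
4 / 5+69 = 349 / 5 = 69.80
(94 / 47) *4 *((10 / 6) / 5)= 8 / 3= 2.67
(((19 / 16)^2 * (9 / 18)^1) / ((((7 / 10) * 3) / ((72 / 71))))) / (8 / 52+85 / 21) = 211185 / 2605984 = 0.08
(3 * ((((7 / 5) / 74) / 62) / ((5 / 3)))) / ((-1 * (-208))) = 63 / 23857600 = 0.00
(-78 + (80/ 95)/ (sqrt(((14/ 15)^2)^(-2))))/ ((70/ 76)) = -660628/ 7875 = -83.89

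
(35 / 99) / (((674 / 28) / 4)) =1960 / 33363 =0.06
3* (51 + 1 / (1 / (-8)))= 129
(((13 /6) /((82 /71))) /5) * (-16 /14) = -1846 /4305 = -0.43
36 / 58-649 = -18803 / 29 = -648.38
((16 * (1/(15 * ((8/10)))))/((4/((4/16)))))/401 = 0.00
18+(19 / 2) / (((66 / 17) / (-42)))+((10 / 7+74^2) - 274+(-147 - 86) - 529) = 670925 / 154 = 4356.66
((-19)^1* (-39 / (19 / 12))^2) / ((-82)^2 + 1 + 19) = -9126 / 5339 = -1.71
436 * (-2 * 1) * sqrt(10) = -872 * sqrt(10) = -2757.51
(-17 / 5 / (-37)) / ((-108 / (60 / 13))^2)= 85 / 506493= 0.00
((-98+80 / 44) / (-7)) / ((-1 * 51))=-1058 / 3927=-0.27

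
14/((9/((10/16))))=35/36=0.97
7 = 7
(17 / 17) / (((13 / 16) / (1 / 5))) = 16 / 65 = 0.25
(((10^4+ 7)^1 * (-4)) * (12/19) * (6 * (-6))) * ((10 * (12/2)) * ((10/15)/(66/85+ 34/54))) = 1587414412800/61313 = 25890339.94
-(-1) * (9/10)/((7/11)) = 99/70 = 1.41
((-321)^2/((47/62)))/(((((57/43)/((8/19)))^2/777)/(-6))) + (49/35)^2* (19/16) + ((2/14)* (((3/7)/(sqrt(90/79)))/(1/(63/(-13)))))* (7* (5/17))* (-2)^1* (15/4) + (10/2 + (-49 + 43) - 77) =-156642247066664803/2450034800 + 135* sqrt(790)/884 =-63934698.62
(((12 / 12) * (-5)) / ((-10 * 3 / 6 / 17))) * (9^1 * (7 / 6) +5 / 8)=1513 / 8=189.12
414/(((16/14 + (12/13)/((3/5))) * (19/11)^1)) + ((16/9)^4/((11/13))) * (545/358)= 107.36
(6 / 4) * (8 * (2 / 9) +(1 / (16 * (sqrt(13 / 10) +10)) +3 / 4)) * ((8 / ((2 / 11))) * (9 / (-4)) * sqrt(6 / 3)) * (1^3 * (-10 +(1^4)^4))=-891 * sqrt(65) / 5264 +4457079 * sqrt(2) / 1316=4788.35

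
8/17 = 0.47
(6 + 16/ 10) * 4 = 152/ 5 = 30.40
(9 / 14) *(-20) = -90 / 7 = -12.86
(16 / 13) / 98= 8 / 637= 0.01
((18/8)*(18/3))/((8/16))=27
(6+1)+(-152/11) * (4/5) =-223/55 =-4.05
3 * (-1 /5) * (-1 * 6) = 18 /5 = 3.60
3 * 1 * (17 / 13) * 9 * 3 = 1377 / 13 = 105.92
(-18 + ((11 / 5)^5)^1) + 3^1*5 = 151676 / 3125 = 48.54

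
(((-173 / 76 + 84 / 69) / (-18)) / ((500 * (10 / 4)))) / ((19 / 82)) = 25297 / 124545000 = 0.00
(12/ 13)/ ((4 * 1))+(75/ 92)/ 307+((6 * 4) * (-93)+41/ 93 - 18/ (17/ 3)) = -1297126132357/ 580498932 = -2234.50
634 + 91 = 725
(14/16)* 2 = 7/4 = 1.75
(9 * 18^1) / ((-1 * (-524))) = 0.31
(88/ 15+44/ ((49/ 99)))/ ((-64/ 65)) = -226369/ 2352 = -96.25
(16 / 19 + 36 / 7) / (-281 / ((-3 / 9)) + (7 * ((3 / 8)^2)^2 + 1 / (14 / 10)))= 3260416 / 459703955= 0.01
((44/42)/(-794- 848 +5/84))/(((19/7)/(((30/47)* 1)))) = -18480/123165239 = -0.00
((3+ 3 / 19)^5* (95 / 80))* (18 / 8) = 109350000 / 130321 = 839.08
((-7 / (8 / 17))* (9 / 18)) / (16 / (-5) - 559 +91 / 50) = 2975 / 224152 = 0.01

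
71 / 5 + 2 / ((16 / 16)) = 81 / 5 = 16.20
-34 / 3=-11.33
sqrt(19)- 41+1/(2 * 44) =-3607/88+sqrt(19) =-36.63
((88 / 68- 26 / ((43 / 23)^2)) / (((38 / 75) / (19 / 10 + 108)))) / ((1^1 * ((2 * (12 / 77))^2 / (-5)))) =2621863831125 / 38222528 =68594.73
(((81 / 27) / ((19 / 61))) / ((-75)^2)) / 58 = 61 / 2066250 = 0.00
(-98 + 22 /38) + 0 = -1851 /19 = -97.42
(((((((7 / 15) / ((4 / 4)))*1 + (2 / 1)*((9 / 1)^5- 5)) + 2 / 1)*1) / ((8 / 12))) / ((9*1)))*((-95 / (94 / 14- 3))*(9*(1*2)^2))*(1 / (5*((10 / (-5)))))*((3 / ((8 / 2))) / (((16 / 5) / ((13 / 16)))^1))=706771443 / 2048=345103.24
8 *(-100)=-800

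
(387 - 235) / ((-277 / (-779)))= 118408 / 277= 427.47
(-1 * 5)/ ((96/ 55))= -275/ 96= -2.86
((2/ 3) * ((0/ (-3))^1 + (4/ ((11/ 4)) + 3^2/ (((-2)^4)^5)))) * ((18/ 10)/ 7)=10066389/ 40370176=0.25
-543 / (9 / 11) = -1991 / 3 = -663.67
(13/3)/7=13/21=0.62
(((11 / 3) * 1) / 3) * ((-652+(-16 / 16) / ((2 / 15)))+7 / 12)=-86977 / 108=-805.34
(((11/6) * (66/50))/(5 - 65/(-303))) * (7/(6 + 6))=85547/316000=0.27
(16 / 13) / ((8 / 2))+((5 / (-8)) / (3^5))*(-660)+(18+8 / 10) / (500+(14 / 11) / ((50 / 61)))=593353741 / 290474262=2.04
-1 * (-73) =73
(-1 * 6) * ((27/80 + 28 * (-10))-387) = 159999/40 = 3999.98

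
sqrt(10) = 3.16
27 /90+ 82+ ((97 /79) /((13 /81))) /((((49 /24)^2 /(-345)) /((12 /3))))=-60424345979 /24658270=-2450.47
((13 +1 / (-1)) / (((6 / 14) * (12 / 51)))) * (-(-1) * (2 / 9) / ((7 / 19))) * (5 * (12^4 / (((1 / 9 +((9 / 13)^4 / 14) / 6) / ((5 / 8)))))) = 33476416646400 / 819391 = 40855240.84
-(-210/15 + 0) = 14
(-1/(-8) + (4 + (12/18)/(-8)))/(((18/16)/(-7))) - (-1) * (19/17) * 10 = -6413/459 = -13.97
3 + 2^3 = 11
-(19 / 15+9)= -154 / 15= -10.27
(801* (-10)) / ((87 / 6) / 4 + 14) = -21360 / 47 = -454.47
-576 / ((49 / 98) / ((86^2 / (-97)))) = 8520192 / 97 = 87837.03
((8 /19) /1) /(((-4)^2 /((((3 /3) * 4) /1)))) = 2 /19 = 0.11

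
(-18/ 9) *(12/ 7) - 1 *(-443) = 3077/ 7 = 439.57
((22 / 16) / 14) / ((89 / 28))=11 / 356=0.03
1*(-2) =-2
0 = 0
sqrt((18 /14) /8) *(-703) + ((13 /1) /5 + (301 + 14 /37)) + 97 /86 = 23.28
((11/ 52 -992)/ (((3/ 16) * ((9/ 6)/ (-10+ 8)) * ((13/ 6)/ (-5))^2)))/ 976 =38.48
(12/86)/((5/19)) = 114/215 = 0.53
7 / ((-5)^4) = 7 / 625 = 0.01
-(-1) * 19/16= 19/16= 1.19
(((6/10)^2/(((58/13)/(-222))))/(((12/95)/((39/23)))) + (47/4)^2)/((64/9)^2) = -442595421/218562560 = -2.03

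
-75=-75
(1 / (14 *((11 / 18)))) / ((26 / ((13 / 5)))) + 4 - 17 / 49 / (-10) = 2181 / 539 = 4.05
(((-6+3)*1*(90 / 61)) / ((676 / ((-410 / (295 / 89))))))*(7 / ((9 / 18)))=6896610 / 608231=11.34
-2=-2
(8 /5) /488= 1 /305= 0.00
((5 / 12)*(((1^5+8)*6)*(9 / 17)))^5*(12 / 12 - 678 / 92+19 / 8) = -8008707921046875 / 8360118016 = -957965.89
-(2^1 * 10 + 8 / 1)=-28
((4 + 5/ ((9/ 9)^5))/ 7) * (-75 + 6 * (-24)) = -1971/ 7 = -281.57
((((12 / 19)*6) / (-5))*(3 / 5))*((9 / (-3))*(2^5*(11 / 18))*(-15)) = -400.17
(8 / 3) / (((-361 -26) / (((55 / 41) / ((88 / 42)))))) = -70 / 15867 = -0.00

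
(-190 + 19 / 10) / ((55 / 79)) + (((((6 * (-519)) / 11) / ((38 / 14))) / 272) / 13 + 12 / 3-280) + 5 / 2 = -543.71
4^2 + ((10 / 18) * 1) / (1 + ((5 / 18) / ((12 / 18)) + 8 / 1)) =5444 / 339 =16.06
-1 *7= -7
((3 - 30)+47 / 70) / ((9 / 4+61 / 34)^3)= -0.40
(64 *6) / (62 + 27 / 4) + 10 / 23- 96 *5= -2997922 / 6325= -473.98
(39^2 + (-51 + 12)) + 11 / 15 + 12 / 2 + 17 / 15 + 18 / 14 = 156571 / 105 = 1491.15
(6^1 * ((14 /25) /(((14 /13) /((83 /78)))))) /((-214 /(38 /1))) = -0.59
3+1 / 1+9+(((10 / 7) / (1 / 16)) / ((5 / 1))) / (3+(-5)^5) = 142035 / 10927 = 13.00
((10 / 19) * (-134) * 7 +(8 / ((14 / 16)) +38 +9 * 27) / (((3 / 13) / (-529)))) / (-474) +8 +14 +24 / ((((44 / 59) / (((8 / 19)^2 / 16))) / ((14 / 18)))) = 18795144139 / 13175778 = 1426.49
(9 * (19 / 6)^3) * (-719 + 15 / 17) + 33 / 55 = -52334017 / 255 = -205231.44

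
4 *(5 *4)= 80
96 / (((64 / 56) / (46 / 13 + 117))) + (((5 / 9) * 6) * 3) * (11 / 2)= 132343 / 13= 10180.23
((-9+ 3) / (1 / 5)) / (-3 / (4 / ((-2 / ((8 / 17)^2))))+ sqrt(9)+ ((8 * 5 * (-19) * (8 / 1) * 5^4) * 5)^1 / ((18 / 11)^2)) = 311040 / 73567898669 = 0.00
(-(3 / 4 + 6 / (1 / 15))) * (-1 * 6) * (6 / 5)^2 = 19602 / 25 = 784.08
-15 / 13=-1.15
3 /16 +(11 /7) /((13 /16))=3089 /1456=2.12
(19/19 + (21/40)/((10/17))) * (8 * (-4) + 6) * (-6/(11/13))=348.91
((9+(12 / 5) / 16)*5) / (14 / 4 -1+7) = 183 / 38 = 4.82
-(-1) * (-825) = -825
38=38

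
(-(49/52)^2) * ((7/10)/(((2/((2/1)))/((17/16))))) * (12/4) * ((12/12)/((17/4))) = -50421/108160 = -0.47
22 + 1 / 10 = 221 / 10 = 22.10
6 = 6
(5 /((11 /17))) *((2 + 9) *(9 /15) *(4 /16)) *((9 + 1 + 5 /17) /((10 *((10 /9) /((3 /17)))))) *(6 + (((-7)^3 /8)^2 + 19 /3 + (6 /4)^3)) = 3957471 /1024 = 3864.72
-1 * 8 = -8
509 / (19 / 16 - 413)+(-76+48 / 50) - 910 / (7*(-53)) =-644507642 / 8730425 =-73.82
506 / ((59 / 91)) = 46046 / 59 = 780.44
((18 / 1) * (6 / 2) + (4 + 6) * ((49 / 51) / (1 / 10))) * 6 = 15308 / 17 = 900.47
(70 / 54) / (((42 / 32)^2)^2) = 327680 / 750141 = 0.44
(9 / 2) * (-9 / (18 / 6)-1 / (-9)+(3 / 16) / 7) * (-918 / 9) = 147135 / 112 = 1313.71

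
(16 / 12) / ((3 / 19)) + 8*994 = 71644 / 9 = 7960.44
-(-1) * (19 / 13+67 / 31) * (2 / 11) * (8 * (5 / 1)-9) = 2920 / 143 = 20.42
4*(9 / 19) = 36 / 19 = 1.89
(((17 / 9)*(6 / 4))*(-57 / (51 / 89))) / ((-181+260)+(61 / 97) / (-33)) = -1804297 / 505636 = -3.57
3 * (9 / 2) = 27 / 2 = 13.50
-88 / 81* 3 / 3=-88 / 81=-1.09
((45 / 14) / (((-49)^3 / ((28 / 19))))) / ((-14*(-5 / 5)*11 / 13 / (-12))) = 7020 / 172120487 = 0.00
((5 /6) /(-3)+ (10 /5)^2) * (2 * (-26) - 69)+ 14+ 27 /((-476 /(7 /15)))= -436.42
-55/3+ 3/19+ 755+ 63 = 45590/57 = 799.82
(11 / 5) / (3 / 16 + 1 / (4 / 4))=176 / 95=1.85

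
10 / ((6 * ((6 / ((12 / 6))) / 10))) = 50 / 9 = 5.56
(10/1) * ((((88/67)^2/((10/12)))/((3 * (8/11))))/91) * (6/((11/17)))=394944/408499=0.97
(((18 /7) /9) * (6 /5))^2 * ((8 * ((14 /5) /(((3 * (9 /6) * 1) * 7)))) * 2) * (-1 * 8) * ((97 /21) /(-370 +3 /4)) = 3178496 /189979125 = 0.02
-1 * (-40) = 40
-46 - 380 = -426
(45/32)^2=2025/1024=1.98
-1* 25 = -25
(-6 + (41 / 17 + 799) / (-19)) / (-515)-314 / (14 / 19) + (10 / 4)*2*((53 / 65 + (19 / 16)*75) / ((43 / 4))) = -384.25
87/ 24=29/ 8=3.62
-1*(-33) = 33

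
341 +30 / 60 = 683 / 2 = 341.50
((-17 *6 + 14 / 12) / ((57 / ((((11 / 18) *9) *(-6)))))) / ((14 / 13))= 86515 / 1596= 54.21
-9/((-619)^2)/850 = -9/325686850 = -0.00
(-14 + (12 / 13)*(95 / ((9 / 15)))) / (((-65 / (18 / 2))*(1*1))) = -15462 / 845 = -18.30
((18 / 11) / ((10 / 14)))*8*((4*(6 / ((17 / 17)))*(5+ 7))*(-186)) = -53996544 / 55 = -981755.35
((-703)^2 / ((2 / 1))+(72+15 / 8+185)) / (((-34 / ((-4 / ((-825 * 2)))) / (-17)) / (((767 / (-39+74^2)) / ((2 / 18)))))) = 4553465007 / 11961400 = 380.68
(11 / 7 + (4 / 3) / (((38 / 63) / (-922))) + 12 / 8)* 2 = -541319 / 133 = -4070.07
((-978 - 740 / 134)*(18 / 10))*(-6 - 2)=4744512 / 335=14162.72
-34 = -34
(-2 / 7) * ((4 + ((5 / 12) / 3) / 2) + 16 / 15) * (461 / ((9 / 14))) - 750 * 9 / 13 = -16548557 / 10530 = -1571.56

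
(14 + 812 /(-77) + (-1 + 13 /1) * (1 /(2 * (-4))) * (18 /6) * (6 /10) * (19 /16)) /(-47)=-0.01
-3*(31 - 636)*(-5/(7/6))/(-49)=54450/343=158.75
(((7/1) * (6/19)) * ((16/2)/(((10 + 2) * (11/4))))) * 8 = 896/209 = 4.29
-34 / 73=-0.47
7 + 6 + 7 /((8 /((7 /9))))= 13.68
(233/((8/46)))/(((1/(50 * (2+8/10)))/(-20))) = -3751300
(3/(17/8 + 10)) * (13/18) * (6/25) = 104/2425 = 0.04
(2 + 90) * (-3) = -276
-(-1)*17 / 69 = 17 / 69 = 0.25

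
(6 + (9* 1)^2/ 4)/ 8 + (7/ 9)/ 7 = 977/ 288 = 3.39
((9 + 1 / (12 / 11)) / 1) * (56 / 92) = 833 / 138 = 6.04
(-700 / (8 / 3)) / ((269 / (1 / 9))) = -0.11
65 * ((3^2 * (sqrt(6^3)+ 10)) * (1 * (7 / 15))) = 2730+ 1638 * sqrt(6) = 6742.26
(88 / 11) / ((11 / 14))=112 / 11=10.18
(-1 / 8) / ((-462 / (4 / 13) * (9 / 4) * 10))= 1 / 270270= 0.00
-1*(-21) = 21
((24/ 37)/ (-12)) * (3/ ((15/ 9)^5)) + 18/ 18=114167/ 115625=0.99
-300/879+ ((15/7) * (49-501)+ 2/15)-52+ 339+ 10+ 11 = -20328878/30765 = -660.78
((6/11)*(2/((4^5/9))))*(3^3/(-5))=-729/14080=-0.05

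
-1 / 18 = -0.06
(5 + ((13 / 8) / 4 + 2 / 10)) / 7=897 / 1120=0.80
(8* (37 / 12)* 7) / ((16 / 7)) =1813 / 24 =75.54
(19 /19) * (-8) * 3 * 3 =-72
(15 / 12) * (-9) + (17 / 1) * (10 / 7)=365 / 28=13.04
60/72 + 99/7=629/42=14.98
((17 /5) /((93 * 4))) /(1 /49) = 0.45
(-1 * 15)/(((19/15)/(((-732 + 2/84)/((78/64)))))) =12297200/1729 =7112.32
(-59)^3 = -205379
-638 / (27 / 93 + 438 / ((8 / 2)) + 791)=-39556 / 55849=-0.71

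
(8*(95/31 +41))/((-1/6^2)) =-393408/31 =-12690.58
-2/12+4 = 23/6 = 3.83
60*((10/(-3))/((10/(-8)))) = 160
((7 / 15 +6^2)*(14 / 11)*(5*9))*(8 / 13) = 183792 / 143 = 1285.26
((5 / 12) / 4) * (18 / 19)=15 / 152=0.10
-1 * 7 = -7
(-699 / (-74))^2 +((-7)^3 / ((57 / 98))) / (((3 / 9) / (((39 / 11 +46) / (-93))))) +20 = 111943971757 / 106437012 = 1051.74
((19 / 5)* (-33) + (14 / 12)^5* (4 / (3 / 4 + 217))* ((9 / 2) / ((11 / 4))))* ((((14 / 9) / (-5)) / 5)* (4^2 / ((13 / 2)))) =19.20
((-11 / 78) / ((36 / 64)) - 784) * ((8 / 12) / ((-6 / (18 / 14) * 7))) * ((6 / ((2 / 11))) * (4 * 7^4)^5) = 5049163107495993639329792 / 117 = 43155240235008492643844.38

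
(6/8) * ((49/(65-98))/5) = -49/220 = -0.22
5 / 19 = 0.26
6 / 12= 1 / 2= 0.50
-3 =-3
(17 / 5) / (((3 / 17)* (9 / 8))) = 2312 / 135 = 17.13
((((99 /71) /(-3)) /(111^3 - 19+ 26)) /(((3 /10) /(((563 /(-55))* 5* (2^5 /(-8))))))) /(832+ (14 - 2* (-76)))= -5630 /24227023351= -0.00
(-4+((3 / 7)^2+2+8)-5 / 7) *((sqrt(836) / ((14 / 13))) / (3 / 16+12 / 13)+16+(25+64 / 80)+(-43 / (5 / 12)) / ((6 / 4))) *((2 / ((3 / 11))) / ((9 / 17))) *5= -501160 / 49+123194240 *sqrt(209) / 194481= -1070.06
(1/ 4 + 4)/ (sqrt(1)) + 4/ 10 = 93/ 20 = 4.65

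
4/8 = 1/2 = 0.50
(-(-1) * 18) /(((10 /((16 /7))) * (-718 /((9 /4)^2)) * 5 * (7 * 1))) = -729 /879550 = -0.00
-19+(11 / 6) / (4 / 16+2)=-491 / 27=-18.19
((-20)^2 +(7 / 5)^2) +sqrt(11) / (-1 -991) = 10049 / 25 -sqrt(11) / 992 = 401.96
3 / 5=0.60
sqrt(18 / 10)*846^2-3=-3 + 2147148*sqrt(5) / 5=960230.78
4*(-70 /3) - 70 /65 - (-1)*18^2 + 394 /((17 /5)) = 229048 /663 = 345.47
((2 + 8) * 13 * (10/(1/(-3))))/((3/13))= -16900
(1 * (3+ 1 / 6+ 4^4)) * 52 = 40430 / 3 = 13476.67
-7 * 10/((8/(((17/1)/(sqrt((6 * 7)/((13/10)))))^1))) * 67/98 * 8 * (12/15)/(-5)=2278 * sqrt(1365)/3675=22.90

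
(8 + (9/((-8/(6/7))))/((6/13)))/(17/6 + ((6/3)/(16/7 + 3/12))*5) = 70503/80836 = 0.87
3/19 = 0.16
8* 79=632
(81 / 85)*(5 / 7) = 81 / 119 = 0.68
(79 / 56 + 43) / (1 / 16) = 710.57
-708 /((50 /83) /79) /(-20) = 1160589 /250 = 4642.36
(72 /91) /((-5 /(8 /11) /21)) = -1728 /715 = -2.42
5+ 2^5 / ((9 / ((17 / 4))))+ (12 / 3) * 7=433 / 9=48.11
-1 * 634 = -634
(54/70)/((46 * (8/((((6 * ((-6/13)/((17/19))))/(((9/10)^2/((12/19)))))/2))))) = -90/35581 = -0.00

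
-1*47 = -47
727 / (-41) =-727 / 41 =-17.73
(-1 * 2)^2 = 4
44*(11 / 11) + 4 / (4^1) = 45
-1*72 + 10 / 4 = -139 / 2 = -69.50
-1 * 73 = -73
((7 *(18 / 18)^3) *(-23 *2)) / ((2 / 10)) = -1610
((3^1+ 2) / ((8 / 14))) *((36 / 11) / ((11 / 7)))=2205 / 121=18.22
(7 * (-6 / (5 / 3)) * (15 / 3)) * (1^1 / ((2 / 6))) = -378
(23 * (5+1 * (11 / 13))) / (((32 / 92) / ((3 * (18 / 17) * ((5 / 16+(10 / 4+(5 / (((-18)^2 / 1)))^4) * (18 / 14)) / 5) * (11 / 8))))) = 95487949432843 / 80178149376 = 1190.95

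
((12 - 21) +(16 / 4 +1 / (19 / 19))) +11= 7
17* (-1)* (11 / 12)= -187 / 12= -15.58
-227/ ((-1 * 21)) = 227/ 21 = 10.81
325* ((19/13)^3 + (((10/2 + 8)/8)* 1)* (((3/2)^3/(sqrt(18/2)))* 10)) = 37618325/5408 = 6956.05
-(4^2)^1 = -16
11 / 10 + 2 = 31 / 10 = 3.10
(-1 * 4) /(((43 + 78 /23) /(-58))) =5336 /1067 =5.00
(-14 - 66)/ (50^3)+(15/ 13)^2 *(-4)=-2812838/ 528125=-5.33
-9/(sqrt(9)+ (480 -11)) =-9/472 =-0.02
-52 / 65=-4 / 5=-0.80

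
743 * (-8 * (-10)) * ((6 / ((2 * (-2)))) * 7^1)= -624120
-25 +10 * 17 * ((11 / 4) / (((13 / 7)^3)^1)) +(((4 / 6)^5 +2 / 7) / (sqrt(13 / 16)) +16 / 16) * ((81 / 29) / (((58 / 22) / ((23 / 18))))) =359260 * sqrt(13) / 2066337 +91165812 / 1847677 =49.97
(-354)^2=125316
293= 293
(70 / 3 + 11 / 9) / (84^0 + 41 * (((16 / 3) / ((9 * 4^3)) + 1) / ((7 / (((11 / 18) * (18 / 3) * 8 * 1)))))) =13923 / 98885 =0.14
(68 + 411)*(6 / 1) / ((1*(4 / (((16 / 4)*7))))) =20118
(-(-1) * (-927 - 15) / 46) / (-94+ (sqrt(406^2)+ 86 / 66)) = -15543 / 237797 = -0.07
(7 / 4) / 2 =7 / 8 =0.88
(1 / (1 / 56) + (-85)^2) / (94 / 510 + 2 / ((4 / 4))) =1856655 / 557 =3333.31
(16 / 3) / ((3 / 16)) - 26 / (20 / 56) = -1996 / 45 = -44.36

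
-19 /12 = -1.58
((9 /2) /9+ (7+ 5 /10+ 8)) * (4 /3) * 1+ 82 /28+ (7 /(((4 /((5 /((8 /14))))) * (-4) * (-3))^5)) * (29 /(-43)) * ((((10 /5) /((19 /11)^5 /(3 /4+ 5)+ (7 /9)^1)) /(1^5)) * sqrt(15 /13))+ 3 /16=24.45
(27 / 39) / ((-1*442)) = -9 / 5746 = -0.00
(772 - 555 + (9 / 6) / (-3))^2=46872.25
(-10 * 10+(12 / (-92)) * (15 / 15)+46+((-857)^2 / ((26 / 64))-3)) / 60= 270268691 / 8970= 30130.29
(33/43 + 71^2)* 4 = 867184/43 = 20167.07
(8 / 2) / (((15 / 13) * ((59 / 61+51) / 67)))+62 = 1580312 / 23775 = 66.47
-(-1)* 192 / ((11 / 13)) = 2496 / 11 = 226.91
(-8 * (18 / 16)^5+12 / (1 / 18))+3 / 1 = 837975 / 4096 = 204.58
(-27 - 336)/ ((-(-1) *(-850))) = 363/ 850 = 0.43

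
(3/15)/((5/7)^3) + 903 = 564718/625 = 903.55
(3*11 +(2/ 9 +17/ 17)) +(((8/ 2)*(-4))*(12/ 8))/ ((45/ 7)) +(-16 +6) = 20.49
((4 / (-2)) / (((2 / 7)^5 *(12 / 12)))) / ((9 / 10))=-84035 / 72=-1167.15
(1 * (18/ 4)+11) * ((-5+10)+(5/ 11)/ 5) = 868/ 11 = 78.91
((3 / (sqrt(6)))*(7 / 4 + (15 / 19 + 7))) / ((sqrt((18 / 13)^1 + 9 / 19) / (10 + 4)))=5075*sqrt(8398) / 3876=119.99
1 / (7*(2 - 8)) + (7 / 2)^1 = 73 / 21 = 3.48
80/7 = 11.43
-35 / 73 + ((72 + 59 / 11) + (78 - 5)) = 120357 / 803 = 149.88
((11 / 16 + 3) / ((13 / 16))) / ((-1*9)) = -59 / 117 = -0.50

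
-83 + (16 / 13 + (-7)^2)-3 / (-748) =-318609 / 9724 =-32.77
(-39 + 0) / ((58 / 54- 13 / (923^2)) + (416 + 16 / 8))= -69006249 / 741505868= -0.09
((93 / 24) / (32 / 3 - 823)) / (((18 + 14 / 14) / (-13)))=1209 / 370424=0.00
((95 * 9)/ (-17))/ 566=-855/ 9622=-0.09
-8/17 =-0.47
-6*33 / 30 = -33 / 5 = -6.60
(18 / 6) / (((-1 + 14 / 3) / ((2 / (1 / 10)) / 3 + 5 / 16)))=1005 / 176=5.71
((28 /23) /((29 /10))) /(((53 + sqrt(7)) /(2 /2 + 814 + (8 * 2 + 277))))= 8221360 /934467 - 155120 * sqrt(7) /934467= 8.36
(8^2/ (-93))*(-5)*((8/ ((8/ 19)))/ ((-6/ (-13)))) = 39520/ 279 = 141.65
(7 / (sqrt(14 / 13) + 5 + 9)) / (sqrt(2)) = -sqrt(91) / 362 + 91 * sqrt(2) / 362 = 0.33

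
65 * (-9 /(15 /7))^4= 2528253 /125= 20226.02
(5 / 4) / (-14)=-5 / 56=-0.09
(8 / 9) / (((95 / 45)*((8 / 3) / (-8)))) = -1.26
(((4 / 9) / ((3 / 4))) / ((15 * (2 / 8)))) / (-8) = -8 / 405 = -0.02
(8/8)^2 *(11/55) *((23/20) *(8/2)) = 23/25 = 0.92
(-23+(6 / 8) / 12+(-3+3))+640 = 9873 / 16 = 617.06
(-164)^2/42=13448/21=640.38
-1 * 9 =-9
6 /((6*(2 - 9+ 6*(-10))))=-1 /67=-0.01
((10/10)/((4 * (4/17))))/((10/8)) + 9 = 197/20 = 9.85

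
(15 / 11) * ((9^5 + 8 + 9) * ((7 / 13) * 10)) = 62019300 / 143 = 433701.40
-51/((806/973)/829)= -41137467/806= -51039.04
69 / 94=0.73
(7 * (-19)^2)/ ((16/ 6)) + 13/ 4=7607/ 8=950.88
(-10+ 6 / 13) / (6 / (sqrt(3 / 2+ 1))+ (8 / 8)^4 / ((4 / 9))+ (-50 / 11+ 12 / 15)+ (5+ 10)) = -81048880 / 105688453+ 7201920*sqrt(10) / 105688453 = -0.55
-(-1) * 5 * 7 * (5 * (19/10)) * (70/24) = 969.79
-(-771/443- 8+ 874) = -382867/443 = -864.26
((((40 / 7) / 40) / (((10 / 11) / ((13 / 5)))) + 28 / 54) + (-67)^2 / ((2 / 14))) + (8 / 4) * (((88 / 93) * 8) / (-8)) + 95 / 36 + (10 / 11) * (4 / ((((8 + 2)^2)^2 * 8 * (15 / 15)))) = 4050577571399 / 128898000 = 31424.67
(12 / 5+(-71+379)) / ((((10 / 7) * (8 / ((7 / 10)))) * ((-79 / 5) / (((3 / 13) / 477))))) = -4753 / 8164650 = -0.00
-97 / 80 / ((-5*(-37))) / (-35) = 0.00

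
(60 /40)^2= 9 /4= 2.25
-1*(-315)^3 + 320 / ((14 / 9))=218792565 / 7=31256080.71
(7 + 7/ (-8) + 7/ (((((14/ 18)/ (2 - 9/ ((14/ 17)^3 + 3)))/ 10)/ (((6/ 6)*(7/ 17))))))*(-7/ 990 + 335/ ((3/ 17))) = -60254933342443/ 2353911120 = -25597.79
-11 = -11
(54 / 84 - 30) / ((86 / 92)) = -9453 / 301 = -31.41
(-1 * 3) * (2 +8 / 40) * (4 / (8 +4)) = -11 / 5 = -2.20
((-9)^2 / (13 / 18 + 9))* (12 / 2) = 8748 / 175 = 49.99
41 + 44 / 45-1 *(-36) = 3509 / 45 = 77.98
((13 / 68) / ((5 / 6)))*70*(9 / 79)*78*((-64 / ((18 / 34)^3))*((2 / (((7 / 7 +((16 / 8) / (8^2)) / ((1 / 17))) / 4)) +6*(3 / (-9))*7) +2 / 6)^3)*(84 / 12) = 11948402980628608 / 46091997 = 259229448.89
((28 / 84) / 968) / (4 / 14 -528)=-7 / 10727376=-0.00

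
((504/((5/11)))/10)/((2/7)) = 9702/25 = 388.08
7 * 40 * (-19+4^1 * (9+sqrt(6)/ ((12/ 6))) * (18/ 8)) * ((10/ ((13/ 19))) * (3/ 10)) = 71820 * sqrt(6)/ 13+989520/ 13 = 89649.41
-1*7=-7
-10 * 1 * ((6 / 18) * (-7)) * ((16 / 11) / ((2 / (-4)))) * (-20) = 44800 / 33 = 1357.58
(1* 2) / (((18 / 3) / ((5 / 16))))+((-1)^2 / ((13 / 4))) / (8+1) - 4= -3.86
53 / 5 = 10.60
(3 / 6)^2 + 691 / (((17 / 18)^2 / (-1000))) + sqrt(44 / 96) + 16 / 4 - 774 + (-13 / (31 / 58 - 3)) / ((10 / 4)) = -49303286609 / 63580 + sqrt(66) / 12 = -775452.09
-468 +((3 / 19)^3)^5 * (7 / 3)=-7104767449981372123149 / 15181127029874798299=-468.00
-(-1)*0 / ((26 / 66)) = 0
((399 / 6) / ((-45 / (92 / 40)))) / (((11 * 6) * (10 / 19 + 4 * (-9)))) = 58121 / 40035600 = 0.00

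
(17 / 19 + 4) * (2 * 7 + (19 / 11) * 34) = 355.98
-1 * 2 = -2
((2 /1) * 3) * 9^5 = 354294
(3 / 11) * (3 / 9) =1 / 11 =0.09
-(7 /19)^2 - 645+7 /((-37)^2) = -318829359 /494209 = -645.13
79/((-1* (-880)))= 79/880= 0.09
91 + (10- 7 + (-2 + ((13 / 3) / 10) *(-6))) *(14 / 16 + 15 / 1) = 328 / 5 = 65.60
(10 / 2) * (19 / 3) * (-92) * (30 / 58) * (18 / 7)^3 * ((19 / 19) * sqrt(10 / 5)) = -254858400 * sqrt(2) / 9947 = -36234.46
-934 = -934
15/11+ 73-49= 279/11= 25.36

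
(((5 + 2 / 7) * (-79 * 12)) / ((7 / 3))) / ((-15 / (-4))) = -140304 / 245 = -572.67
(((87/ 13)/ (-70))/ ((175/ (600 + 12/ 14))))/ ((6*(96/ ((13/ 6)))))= -20329/ 16464000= -0.00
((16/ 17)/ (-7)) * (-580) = 9280/ 119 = 77.98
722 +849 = 1571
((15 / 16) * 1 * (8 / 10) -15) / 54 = -19 / 72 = -0.26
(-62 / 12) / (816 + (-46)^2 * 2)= -31 / 30288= -0.00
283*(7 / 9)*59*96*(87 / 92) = 27115928 / 23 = 1178953.39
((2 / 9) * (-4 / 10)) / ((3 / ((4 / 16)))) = -1 / 135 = -0.01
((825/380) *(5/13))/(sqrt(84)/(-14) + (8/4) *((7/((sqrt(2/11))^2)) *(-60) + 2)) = -6664350/36840590683 + 825 *sqrt(21)/147362362732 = -0.00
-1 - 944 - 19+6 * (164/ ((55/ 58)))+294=20222/ 55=367.67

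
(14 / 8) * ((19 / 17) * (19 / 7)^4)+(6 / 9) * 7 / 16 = 14897411 / 139944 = 106.45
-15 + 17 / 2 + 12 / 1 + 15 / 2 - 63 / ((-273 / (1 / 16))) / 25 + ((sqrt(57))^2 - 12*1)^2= 2038.00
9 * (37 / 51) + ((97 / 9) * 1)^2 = 168944 / 1377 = 122.69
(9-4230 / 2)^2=4435236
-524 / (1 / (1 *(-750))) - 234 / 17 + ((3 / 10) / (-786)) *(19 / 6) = 105021641197 / 267240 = 392986.23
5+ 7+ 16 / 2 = 20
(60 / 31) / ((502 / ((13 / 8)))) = 195 / 31124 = 0.01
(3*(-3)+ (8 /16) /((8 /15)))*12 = -387 /4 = -96.75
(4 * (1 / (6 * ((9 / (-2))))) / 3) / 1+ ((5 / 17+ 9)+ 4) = 18238 / 1377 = 13.24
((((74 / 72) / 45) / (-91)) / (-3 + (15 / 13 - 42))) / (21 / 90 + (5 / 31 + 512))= 1147 / 102672507420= 0.00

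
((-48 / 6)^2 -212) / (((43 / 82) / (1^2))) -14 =-12738 / 43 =-296.23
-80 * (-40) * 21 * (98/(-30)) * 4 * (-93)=81661440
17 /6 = 2.83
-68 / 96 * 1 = -17 / 24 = -0.71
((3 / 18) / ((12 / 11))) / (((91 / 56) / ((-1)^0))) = 0.09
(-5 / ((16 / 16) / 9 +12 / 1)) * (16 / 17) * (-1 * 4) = 1.55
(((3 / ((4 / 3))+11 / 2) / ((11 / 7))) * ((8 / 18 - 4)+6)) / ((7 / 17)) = 527 / 18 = 29.28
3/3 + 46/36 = 41/18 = 2.28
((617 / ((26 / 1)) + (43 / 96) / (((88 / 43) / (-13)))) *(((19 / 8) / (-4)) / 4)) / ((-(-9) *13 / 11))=-43580813 / 149520384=-0.29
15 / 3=5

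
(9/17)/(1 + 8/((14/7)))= 9/85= 0.11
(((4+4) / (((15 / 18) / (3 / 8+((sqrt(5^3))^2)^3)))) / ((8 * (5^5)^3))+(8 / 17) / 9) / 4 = 4889984376377 / 373535156250000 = 0.01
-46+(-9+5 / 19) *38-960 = -1338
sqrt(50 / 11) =5 * sqrt(22) / 11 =2.13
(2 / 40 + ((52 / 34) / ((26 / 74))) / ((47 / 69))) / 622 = 102919 / 9939560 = 0.01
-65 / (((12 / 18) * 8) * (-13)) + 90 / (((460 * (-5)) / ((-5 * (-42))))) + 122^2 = 5474633 / 368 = 14876.72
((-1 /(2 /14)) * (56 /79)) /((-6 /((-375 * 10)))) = -245000 /79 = -3101.27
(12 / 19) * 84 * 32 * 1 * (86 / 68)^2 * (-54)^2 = 43478539776 / 5491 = 7918146.02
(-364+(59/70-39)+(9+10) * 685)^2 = 779510644201/4900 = 159083804.94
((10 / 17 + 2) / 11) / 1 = 0.24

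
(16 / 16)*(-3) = -3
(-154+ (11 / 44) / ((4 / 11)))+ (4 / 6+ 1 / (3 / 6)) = -7231 / 48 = -150.65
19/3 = 6.33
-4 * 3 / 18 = -2 / 3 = -0.67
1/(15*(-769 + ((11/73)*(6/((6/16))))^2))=-5329/61005375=-0.00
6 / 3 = 2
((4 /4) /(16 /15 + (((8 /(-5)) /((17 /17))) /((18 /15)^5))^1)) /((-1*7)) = -4860 /14413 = -0.34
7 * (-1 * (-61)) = 427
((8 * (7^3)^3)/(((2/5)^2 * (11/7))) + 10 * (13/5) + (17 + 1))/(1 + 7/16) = 893202398.99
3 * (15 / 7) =45 / 7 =6.43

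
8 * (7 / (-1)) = -56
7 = 7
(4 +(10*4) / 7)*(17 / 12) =289 / 21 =13.76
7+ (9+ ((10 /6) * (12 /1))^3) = 8016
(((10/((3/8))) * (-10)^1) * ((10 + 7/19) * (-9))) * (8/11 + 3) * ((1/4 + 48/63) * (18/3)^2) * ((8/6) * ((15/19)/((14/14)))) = 3556588.12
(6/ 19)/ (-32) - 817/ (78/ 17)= -2111245/ 11856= -178.07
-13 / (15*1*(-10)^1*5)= 13 / 750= 0.02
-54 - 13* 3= -93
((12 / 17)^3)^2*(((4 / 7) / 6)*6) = 11943936 / 168962983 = 0.07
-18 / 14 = -9 / 7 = -1.29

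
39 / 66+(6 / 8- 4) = -117 / 44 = -2.66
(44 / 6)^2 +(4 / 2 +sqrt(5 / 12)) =sqrt(15) / 6 +502 / 9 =56.42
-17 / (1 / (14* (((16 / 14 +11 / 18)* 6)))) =-7514 / 3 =-2504.67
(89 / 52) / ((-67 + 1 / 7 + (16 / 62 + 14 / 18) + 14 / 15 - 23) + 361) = 869085 / 138680828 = 0.01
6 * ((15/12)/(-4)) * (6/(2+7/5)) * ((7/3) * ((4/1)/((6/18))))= -1575/17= -92.65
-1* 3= -3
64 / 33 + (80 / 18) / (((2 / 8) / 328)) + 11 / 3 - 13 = 576548 / 99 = 5823.72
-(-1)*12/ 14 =6/ 7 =0.86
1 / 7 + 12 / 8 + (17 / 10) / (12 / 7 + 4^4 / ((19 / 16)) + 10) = 3492277 / 2116100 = 1.65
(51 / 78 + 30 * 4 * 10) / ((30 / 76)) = 3041.66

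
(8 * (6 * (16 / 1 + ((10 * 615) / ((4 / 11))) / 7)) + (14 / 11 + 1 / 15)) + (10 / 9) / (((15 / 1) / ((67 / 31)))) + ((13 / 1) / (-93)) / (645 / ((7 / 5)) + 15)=556763867971 / 4769226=116740.93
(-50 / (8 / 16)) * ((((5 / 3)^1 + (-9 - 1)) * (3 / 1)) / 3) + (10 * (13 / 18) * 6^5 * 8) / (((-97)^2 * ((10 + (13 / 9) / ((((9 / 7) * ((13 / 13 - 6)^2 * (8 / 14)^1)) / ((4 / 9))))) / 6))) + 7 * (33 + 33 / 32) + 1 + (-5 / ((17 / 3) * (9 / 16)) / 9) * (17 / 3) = 4906810120019585 / 4460271565536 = 1100.11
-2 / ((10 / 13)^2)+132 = 6431 / 50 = 128.62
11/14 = 0.79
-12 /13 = -0.92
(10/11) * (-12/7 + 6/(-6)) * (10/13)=-1900/1001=-1.90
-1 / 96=-0.01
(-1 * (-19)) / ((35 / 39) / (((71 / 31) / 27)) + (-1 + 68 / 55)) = 964535 / 549074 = 1.76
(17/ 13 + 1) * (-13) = -30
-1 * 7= -7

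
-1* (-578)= 578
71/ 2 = 35.50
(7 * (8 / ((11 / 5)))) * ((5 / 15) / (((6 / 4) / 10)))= 5600 / 99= 56.57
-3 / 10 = -0.30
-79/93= -0.85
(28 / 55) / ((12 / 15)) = 7 / 11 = 0.64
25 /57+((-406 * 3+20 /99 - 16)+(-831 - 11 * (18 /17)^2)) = -1128908224 /543609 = -2076.69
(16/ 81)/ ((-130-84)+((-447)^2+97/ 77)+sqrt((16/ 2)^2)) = 0.00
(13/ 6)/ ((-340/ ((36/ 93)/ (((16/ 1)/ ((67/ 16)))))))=-871/ 1349120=-0.00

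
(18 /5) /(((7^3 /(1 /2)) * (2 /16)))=72 /1715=0.04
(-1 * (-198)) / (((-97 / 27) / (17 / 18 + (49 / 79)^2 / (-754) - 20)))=239694313320 / 228227129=1050.24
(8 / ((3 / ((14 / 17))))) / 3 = 0.73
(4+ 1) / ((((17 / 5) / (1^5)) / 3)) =75 / 17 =4.41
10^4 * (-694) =-6940000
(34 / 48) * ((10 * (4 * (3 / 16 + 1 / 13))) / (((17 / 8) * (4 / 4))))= 275 / 78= 3.53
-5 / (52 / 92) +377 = 4786 / 13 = 368.15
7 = 7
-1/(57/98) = -1.72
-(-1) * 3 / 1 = 3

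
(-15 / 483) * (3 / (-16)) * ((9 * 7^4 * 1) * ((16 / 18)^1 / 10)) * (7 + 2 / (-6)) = 1715 / 23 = 74.57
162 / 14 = 81 / 7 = 11.57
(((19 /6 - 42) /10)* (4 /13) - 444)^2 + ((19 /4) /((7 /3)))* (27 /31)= 6541737889567 /33005700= 198200.25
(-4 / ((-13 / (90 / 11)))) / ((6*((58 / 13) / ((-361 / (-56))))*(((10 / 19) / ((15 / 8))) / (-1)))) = -308655 / 142912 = -2.16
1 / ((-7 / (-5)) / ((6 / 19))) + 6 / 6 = 163 / 133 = 1.23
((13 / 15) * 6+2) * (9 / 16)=81 / 20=4.05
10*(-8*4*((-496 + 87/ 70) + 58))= 978336/ 7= 139762.29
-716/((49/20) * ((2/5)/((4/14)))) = -71600/343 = -208.75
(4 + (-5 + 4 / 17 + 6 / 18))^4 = 234256 / 6765201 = 0.03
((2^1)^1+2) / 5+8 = 44 / 5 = 8.80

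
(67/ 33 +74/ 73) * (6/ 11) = 14666/ 8833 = 1.66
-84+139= 55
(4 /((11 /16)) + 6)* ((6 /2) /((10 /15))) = 585 /11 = 53.18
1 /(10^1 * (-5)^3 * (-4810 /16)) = 4 /1503125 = 0.00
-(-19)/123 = 19/123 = 0.15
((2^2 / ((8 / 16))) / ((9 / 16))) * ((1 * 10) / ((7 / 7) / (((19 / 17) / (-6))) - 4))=-12160 / 801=-15.18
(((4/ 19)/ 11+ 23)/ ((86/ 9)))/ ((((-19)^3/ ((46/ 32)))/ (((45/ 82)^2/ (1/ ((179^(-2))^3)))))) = -2016650925/ 436286137025004139738167424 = -0.00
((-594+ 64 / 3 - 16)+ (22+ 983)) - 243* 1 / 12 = 396.08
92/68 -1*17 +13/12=-2971/204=-14.56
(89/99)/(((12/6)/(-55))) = -445/18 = -24.72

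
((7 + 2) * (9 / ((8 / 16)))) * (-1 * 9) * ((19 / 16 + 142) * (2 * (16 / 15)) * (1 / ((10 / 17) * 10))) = -9464121 / 125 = -75712.97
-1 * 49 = -49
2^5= 32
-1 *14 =-14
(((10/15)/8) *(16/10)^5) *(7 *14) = 802816/9375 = 85.63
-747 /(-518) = 747 /518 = 1.44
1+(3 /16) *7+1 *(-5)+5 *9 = 677 /16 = 42.31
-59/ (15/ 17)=-1003/ 15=-66.87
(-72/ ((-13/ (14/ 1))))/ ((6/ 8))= 1344/ 13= 103.38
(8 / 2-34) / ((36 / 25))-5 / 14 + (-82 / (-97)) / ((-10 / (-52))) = -16.79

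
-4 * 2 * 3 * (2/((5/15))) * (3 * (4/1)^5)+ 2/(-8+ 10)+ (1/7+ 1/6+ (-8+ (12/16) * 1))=-37159411/84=-442373.94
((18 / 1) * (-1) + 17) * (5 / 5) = -1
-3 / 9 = -1 / 3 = -0.33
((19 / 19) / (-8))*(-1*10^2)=25 / 2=12.50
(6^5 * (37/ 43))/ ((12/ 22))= 527472/ 43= 12266.79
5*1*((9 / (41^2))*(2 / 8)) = 45 / 6724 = 0.01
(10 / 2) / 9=0.56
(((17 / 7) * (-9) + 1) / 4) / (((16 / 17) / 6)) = -3723 / 112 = -33.24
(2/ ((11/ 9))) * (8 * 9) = 1296/ 11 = 117.82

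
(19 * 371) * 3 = 21147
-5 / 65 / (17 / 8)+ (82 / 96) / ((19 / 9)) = 24751 / 67184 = 0.37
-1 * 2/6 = -1/3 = -0.33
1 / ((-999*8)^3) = -1 / 510465535488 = -0.00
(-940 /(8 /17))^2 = 15960025 /4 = 3990006.25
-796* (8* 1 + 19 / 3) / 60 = -8557 / 45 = -190.16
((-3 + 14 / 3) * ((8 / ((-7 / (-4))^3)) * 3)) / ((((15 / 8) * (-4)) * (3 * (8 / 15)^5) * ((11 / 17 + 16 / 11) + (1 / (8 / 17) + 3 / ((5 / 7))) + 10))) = -78890625 / 189104132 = -0.42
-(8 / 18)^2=-16 / 81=-0.20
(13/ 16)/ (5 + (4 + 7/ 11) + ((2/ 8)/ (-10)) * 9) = 715/ 8282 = 0.09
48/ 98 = 24/ 49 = 0.49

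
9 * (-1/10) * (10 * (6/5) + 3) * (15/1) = -202.50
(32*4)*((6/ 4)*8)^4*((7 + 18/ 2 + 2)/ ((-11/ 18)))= -859963392/ 11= -78178490.18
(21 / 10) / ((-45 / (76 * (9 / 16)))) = -399 / 200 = -2.00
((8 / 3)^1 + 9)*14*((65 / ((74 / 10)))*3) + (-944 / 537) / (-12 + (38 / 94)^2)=2236096691702 / 519514743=4304.20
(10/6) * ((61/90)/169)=61/9126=0.01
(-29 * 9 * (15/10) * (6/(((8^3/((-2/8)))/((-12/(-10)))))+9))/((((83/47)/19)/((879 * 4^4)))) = -14155163541531/1660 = -8527206952.73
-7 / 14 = -1 / 2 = -0.50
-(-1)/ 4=0.25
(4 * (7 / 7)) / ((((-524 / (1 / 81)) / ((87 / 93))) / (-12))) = 116 / 109647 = 0.00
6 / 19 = 0.32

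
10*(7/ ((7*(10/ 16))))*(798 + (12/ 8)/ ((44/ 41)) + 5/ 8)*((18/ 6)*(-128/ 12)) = -4505728/ 11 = -409611.64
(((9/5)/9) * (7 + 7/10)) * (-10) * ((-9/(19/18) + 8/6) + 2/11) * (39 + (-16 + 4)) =2915.24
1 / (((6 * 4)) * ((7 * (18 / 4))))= 1 / 756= 0.00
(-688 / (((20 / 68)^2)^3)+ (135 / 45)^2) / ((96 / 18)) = -49819520541 / 250000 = -199278.08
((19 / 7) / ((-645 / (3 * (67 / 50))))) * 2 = -1273 / 37625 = -0.03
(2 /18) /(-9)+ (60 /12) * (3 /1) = 1214 /81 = 14.99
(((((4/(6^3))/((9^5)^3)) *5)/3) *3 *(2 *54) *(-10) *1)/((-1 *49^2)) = 0.00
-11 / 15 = -0.73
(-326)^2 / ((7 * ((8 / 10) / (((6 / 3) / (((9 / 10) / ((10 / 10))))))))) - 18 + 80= 2660806 / 63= 42235.02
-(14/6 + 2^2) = -19/3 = -6.33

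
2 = 2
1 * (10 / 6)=5 / 3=1.67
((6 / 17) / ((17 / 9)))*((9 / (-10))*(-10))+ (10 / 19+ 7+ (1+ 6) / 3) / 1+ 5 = 272485 / 16473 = 16.54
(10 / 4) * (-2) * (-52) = 260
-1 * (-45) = 45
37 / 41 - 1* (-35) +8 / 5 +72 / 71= 560608 / 14555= 38.52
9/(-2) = -9/2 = -4.50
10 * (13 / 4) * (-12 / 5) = -78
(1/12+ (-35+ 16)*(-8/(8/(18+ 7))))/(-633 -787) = -5701/17040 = -0.33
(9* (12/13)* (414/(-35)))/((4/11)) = -122958/455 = -270.24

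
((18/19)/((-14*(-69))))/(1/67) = 201/3059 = 0.07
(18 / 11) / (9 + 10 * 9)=2 / 121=0.02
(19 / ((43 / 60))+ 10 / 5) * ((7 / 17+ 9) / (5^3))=39232 / 18275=2.15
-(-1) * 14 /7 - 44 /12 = -5 /3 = -1.67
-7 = -7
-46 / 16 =-23 / 8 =-2.88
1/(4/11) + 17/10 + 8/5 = 121/20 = 6.05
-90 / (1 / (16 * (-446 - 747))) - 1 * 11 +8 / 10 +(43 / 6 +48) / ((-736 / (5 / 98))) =3717281933357 / 2163840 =1717909.80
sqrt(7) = 2.65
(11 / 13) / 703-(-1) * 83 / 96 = 759593 / 877344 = 0.87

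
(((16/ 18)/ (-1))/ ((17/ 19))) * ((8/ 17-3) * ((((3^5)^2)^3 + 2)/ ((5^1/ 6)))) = 2691408878741277872/ 4335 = 620855566030283.25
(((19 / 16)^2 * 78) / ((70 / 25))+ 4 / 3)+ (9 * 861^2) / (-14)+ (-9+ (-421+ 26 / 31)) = -79486920017 / 166656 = -476952.05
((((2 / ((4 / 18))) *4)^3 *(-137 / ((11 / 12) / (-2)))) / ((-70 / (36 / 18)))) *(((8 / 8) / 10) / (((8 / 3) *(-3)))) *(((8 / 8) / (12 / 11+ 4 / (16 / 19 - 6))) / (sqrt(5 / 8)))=19975.08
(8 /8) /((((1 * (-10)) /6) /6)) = -18 /5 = -3.60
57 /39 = 19 /13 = 1.46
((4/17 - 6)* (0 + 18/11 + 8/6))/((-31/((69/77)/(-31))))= -31556/1976777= -0.02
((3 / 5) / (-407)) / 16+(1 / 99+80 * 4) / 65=1442677 / 293040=4.92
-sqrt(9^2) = -9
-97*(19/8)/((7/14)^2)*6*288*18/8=-3582792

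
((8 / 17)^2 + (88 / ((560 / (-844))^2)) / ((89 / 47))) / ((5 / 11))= 73325685103 / 315082250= 232.72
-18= -18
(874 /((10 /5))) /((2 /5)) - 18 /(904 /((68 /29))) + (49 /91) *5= 93308597 /85202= 1095.15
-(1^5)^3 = -1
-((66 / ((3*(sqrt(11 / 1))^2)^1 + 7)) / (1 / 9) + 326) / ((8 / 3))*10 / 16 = -20451 / 256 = -79.89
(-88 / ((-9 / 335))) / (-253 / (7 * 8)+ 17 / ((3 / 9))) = 1650880 / 23427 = 70.47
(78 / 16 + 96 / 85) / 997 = 4083 / 677960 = 0.01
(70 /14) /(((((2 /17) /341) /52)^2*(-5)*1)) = -22717121284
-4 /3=-1.33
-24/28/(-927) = 2/2163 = 0.00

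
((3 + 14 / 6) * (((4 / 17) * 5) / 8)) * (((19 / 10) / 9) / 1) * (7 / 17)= 532 / 7803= 0.07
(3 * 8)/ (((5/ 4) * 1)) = 96/ 5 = 19.20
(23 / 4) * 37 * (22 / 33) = 851 / 6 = 141.83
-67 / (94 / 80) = -2680 / 47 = -57.02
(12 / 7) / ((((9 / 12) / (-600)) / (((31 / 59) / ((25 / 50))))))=-595200 / 413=-1441.16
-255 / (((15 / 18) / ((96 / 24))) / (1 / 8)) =-153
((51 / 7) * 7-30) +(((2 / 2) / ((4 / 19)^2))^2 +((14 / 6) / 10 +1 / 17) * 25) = 7015907 / 13056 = 537.37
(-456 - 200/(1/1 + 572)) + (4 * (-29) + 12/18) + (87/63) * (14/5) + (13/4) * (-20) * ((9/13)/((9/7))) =-575689/955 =-602.82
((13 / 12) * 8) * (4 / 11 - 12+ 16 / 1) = 416 / 11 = 37.82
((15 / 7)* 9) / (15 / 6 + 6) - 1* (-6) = 984 / 119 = 8.27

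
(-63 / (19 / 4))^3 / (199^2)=-16003008 / 271623259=-0.06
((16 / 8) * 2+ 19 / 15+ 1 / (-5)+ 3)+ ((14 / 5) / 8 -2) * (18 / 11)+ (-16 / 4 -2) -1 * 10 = -319 / 30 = -10.63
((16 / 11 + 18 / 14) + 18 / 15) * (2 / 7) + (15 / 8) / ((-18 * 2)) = 277789 / 258720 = 1.07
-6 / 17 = -0.35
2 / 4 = 1 / 2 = 0.50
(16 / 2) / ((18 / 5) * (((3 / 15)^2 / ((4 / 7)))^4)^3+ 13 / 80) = 20000000000000000000000000 / 406250000000124571584809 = 49.23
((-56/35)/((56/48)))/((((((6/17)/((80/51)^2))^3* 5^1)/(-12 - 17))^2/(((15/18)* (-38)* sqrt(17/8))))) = 2745171296911360000000000* sqrt(34)/65459721496758687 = 244531467.74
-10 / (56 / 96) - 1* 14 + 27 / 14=-29.21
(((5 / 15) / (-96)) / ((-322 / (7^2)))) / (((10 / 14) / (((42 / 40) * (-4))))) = -343 / 110400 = -0.00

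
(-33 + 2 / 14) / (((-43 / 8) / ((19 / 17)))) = 34960 / 5117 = 6.83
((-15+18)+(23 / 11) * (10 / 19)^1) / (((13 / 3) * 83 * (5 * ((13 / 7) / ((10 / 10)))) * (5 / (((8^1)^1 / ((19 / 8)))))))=0.00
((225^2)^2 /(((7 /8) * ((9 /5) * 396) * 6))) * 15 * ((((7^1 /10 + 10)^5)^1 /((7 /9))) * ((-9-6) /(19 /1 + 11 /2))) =-479278224225140625 /422576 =-1134182310933.75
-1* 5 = -5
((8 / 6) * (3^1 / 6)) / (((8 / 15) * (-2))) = -5 / 8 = -0.62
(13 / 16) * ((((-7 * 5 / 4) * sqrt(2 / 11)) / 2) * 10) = -2275 * sqrt(22) / 704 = -15.16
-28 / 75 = -0.37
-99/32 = -3.09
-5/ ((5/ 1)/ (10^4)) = -10000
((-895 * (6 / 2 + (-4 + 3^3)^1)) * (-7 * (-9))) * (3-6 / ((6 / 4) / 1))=1466010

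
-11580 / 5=-2316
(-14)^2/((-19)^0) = 196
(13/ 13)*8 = 8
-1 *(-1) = 1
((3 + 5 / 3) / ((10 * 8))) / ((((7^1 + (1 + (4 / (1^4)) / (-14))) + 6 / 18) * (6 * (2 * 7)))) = 7 / 81120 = 0.00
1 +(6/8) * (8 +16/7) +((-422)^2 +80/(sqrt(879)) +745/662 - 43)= 80 * sqrt(879)/879 +825087591/4634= 178053.54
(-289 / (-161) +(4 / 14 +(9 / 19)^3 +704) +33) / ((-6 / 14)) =-272094499 / 157757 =-1724.77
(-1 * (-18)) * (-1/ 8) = -9/ 4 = -2.25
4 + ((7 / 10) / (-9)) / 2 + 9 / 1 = 2333 / 180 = 12.96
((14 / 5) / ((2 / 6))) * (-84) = -3528 / 5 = -705.60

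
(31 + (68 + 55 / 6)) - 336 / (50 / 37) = -21071 / 150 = -140.47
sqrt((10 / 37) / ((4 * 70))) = sqrt(259) / 518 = 0.03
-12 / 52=-3 / 13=-0.23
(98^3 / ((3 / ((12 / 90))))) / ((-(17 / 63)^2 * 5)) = -830131344 / 7225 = -114897.07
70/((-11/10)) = -700/11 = -63.64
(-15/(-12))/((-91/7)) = -5/52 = -0.10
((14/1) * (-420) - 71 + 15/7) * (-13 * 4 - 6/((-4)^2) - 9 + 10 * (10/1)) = -6433689/28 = -229774.61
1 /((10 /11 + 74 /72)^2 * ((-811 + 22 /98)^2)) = 23532201 /58031547208336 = 0.00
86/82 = 43/41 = 1.05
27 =27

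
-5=-5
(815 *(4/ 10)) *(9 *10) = 29340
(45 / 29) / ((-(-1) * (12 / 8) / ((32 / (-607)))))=-960 / 17603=-0.05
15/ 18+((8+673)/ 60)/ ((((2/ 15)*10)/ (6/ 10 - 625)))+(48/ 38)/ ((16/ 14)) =-60571237/ 11400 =-5313.27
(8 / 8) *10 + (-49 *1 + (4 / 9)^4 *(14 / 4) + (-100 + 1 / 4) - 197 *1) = -335.61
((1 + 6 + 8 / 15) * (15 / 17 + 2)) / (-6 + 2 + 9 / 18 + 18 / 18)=-11074 / 1275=-8.69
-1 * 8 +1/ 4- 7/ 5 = -183/ 20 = -9.15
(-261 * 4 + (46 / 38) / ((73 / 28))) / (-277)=1447384 / 384199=3.77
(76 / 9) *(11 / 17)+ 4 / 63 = 5920 / 1071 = 5.53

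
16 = 16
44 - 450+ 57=-349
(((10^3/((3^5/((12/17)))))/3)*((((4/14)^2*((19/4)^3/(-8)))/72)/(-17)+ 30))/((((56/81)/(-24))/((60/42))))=-143946686875/99920016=-1440.62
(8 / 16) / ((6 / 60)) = 5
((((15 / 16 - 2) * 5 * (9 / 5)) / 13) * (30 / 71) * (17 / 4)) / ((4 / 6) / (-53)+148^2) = -6203385 / 102866031424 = -0.00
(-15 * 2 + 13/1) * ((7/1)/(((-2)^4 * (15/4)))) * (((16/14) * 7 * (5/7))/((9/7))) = -238/27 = -8.81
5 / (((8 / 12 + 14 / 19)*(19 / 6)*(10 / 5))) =9 / 16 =0.56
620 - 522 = 98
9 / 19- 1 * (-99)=1890 / 19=99.47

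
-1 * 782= -782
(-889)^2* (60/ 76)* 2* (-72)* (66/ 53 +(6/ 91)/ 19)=-27906586767360/ 248729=-112196755.37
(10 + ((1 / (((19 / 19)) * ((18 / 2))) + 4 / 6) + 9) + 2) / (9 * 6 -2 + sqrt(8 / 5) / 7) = 312130 / 745281 -343 * sqrt(10) / 745281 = 0.42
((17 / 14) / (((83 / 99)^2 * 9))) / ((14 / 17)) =314721 / 1350244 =0.23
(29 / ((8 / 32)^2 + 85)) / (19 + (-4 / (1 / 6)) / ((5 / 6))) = -2320 / 66689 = -0.03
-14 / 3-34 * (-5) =496 / 3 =165.33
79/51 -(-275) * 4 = 56179/51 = 1101.55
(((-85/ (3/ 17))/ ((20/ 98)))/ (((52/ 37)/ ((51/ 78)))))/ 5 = -8907269/ 40560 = -219.61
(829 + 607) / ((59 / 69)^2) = 6836796 / 3481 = 1964.03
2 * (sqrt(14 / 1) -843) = -1678.52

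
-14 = -14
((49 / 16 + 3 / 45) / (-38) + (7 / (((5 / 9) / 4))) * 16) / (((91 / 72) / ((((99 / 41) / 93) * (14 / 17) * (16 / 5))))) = 5824064664 / 133423225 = 43.65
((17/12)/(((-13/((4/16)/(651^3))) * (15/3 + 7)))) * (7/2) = -17/590256471168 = -0.00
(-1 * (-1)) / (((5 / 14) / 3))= 42 / 5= 8.40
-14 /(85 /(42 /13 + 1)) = -154 /221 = -0.70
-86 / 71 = -1.21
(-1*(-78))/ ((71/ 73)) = 5694/ 71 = 80.20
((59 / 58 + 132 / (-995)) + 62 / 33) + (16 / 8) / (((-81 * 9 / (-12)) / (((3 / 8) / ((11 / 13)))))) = 142841429 / 51419610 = 2.78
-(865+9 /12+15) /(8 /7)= -24661 /32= -770.66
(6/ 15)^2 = 4/ 25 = 0.16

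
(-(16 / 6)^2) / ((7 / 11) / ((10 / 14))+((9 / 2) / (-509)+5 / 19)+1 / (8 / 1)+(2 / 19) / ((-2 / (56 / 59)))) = -16067786240 / 2757241287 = -5.83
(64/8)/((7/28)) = 32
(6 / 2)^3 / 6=9 / 2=4.50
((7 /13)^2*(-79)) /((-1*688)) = 3871 /116272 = 0.03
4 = 4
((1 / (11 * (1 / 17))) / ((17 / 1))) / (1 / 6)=6 / 11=0.55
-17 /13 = -1.31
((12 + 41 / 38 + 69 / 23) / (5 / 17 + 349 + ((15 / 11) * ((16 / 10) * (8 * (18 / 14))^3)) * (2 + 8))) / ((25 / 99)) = 3879824949 / 1467993118300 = 0.00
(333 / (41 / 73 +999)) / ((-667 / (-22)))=267399 / 24334828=0.01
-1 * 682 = -682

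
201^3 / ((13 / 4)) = 32482404 / 13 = 2498646.46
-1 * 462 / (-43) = 462 / 43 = 10.74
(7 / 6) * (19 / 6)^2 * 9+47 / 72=1907 / 18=105.94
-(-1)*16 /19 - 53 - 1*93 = -2758 /19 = -145.16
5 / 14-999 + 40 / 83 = -1159863 / 1162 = -998.16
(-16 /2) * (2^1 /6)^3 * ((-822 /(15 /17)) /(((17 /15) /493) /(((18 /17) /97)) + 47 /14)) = 3782296 /48887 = 77.37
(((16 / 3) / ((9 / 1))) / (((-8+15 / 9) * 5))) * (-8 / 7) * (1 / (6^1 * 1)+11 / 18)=128 / 7695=0.02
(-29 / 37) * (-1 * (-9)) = -261 / 37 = -7.05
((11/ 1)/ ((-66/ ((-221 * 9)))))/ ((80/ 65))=8619/ 32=269.34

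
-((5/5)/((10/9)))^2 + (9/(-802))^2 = -3255714/4020025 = -0.81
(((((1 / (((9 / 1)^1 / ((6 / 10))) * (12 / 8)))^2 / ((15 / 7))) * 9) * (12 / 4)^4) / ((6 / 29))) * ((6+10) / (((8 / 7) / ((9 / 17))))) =51156 / 2125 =24.07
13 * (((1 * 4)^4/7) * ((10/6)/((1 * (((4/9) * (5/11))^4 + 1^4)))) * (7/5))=106562117376/96219601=1107.49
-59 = -59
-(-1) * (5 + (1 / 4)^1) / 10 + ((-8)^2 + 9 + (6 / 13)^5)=1092283753 / 14851720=73.55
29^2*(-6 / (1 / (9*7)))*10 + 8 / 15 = -47684692 / 15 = -3178979.47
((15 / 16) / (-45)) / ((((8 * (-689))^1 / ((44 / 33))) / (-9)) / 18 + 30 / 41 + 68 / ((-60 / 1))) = -1845 / 2224352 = -0.00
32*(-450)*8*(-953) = 109785600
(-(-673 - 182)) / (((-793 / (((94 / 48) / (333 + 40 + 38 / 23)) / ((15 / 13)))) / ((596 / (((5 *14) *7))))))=-3060311 / 515124260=-0.01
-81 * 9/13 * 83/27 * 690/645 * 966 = -99581076/559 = -178141.46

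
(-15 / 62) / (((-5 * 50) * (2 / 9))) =27 / 6200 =0.00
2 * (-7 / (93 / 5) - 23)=-4348 / 93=-46.75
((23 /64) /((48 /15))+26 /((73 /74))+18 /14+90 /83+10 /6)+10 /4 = 4300336165 /130292736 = 33.01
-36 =-36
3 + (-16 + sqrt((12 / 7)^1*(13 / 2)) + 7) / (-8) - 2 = 17 / 8 - sqrt(546) / 56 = 1.71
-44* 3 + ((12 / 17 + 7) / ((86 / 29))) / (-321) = -61951663 / 469302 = -132.01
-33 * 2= -66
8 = 8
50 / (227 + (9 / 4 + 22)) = 40 / 201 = 0.20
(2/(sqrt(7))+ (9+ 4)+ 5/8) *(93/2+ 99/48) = 111 *sqrt(7)/8+ 84693/128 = 698.37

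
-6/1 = -6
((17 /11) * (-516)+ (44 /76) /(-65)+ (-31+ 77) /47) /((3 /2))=-1017103034 /1915485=-530.99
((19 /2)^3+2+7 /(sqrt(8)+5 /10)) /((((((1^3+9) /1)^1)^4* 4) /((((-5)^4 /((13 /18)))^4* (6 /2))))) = 67275878906250* sqrt(2) /885391+1023616913818359375 /28332512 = 36236161218.26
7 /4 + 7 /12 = 7 /3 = 2.33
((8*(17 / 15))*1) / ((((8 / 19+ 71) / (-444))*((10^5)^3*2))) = -11951 / 424062500000000000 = -0.00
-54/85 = -0.64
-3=-3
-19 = -19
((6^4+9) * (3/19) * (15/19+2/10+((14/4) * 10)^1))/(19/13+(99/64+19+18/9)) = 308.88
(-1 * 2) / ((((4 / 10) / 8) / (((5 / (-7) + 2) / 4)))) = -90 / 7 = -12.86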